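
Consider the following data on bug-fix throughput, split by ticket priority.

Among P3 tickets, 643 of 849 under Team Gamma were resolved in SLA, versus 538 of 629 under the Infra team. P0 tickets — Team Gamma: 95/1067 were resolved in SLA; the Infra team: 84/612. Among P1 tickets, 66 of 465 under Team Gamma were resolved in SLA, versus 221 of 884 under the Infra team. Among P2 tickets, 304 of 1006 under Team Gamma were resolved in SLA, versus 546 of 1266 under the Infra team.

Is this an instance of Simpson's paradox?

No

P3: Team Gamma 643/849 = 75.7%, the Infra team 538/629 = 85.5% → the Infra team
P0: Team Gamma 95/1067 = 8.9%, the Infra team 84/612 = 13.7% → the Infra team
P1: Team Gamma 66/465 = 14.2%, the Infra team 221/884 = 25.0% → the Infra team
P2: Team Gamma 304/1006 = 30.2%, the Infra team 546/1266 = 43.1% → the Infra team
Overall: Team Gamma 1108/3387 = 32.7%, the Infra team 1389/3391 = 41.0% → the Infra team
The Infra team wins overall and in every ticket group — no reversal.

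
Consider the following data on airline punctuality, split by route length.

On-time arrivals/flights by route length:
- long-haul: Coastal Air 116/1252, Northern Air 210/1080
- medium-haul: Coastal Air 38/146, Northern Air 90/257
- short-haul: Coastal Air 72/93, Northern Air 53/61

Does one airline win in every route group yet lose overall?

Long-haul: Coastal Air 116/1252 = 9.3%, Northern Air 210/1080 = 19.4% → Northern Air
Medium-haul: Coastal Air 38/146 = 26.0%, Northern Air 90/257 = 35.0% → Northern Air
Short-haul: Coastal Air 72/93 = 77.4%, Northern Air 53/61 = 86.9% → Northern Air
Overall: Coastal Air 226/1491 = 15.2%, Northern Air 353/1398 = 25.3% → Northern Air
Northern Air wins overall and in every route group — no reversal.

No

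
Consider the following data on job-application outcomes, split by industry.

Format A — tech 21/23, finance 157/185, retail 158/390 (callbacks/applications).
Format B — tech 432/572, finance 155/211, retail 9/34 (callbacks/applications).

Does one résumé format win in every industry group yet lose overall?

Tech: Format A 21/23 = 91.3%, Format B 432/572 = 75.5% → Format A
Finance: Format A 157/185 = 84.9%, Format B 155/211 = 73.5% → Format A
Retail: Format A 158/390 = 40.5%, Format B 9/34 = 26.5% → Format A
Overall: Format A 336/598 = 56.2%, Format B 596/817 = 72.9% → Format B
Format A wins each industry group but Format B wins overall — the comparison reverses. Format A's applications skew toward retail, which has a lower base rate.

Yes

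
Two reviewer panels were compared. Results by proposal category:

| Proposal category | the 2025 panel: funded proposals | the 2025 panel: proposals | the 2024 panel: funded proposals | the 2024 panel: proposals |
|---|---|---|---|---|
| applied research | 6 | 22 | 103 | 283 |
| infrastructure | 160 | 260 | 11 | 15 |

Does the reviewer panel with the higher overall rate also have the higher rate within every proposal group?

No

Applied research: the 2025 panel 6/22 = 27.3%, the 2024 panel 103/283 = 36.4% → the 2024 panel
Infrastructure: the 2025 panel 160/260 = 61.5%, the 2024 panel 11/15 = 73.3% → the 2024 panel
Overall: the 2025 panel 166/282 = 58.9%, the 2024 panel 114/298 = 38.3% → the 2025 panel
The 2024 panel wins each proposal group but the 2025 panel wins overall — the comparison reverses. The 2024 panel's proposals skew toward applied research, which has a lower base rate.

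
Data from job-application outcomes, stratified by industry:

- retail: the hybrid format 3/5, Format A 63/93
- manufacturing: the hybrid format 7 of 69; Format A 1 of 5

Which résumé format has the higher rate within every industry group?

Retail: the hybrid format 3/5 = 60.0%, Format A 63/93 = 67.7% → Format A
Manufacturing: the hybrid format 7/69 = 10.1%, Format A 1/5 = 20.0% → Format A
Format A has the higher rate in both groups.

Format A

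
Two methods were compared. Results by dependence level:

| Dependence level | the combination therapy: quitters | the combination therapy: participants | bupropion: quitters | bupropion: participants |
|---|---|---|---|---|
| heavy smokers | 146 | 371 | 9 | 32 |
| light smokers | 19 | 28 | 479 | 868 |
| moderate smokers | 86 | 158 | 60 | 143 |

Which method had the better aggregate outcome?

bupropion

Heavy smokers: the combination therapy 146/371 = 39.4%, bupropion 9/32 = 28.1% → the combination therapy
Light smokers: the combination therapy 19/28 = 67.9%, bupropion 479/868 = 55.2% → the combination therapy
Moderate smokers: the combination therapy 86/158 = 54.4%, bupropion 60/143 = 42.0% → the combination therapy
Overall: the combination therapy 251/557 = 45.1%, bupropion 548/1043 = 52.5% → bupropion
(The combination therapy wins every dependence group but bupropion wins overall — the combination therapy's participants skew toward the low-rate heavy smokers group.)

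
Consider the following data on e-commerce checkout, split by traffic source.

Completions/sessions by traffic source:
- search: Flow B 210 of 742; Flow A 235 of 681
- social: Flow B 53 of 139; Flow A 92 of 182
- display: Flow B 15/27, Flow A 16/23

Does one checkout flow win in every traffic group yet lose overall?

Search: Flow B 210/742 = 28.3%, Flow A 235/681 = 34.5% → Flow A
Social: Flow B 53/139 = 38.1%, Flow A 92/182 = 50.5% → Flow A
Display: Flow B 15/27 = 55.6%, Flow A 16/23 = 69.6% → Flow A
Overall: Flow B 278/908 = 30.6%, Flow A 343/886 = 38.7% → Flow A
Flow A wins overall and in every traffic group — no reversal.

No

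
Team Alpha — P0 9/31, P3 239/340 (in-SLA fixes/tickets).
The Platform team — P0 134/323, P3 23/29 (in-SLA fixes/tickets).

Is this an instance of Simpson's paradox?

P0: Team Alpha 9/31 = 29.0%, the Platform team 134/323 = 41.5% → the Platform team
P3: Team Alpha 239/340 = 70.3%, the Platform team 23/29 = 79.3% → the Platform team
Overall: Team Alpha 248/371 = 66.8%, the Platform team 157/352 = 44.6% → Team Alpha
The Platform team wins each ticket group but Team Alpha wins overall — the comparison reverses. The Platform team's tickets skew toward P0, which has a lower base rate.

Yes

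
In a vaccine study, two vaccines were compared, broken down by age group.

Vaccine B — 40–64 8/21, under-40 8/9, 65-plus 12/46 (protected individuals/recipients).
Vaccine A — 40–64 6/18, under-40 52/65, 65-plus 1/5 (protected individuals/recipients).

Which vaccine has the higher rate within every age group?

40–64: Vaccine B 8/21 = 38.1%, Vaccine A 6/18 = 33.3% → Vaccine B
Under-40: Vaccine B 8/9 = 88.9%, Vaccine A 52/65 = 80.0% → Vaccine B
65-plus: Vaccine B 12/46 = 26.1%, Vaccine A 1/5 = 20.0% → Vaccine B
Vaccine B has the higher rate in all 3 groups.

Vaccine B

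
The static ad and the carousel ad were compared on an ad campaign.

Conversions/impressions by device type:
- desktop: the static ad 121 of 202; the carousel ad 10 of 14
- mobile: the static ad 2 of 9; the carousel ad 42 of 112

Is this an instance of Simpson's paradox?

Desktop: the static ad 121/202 = 59.9%, the carousel ad 10/14 = 71.4% → the carousel ad
Mobile: the static ad 2/9 = 22.2%, the carousel ad 42/112 = 37.5% → the carousel ad
Overall: the static ad 123/211 = 58.3%, the carousel ad 52/126 = 41.3% → the static ad
The carousel ad wins each device group but the static ad wins overall — the comparison reverses. The carousel ad's impressions skew toward mobile, which has a lower base rate.

Yes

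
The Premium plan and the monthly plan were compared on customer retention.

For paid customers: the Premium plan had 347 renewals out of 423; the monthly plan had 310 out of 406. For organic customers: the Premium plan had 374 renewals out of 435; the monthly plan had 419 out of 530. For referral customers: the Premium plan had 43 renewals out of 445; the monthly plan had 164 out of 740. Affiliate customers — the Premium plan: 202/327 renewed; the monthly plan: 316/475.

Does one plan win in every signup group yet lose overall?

Paid: the Premium plan 347/423 = 82.0%, the monthly plan 310/406 = 76.4% → the Premium plan
Organic: the Premium plan 374/435 = 86.0%, the monthly plan 419/530 = 79.1% → the Premium plan
Referral: the Premium plan 43/445 = 9.7%, the monthly plan 164/740 = 22.2% → the monthly plan
Affiliate: the Premium plan 202/327 = 61.8%, the monthly plan 316/475 = 66.5% → the monthly plan
Overall: the Premium plan 966/1630 = 59.3%, the monthly plan 1209/2151 = 56.2% → the Premium plan
Neither sweeps: the Premium plan wins 2 of 4 groups, the monthly plan wins 2. The Premium plan wins overall but not every group — no Simpson reversal.

No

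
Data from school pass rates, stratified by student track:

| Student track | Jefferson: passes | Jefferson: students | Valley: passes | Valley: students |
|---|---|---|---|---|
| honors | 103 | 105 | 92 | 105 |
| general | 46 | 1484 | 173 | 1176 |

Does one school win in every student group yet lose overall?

Honors: Jefferson 103/105 = 98.1%, Valley 92/105 = 87.6% → Jefferson
General: Jefferson 46/1484 = 3.1%, Valley 173/1176 = 14.7% → Valley
Overall: Jefferson 149/1589 = 9.4%, Valley 265/1281 = 20.7% → Valley
Neither sweeps: Jefferson wins 1 of 2 groups, Valley wins 1. Valley wins overall but not every group — no Simpson reversal.

No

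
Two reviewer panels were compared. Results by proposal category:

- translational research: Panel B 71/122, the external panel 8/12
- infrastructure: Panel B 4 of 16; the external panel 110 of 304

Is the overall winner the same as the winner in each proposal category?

Translational research: Panel B 71/122 = 58.2%, the external panel 8/12 = 66.7% → the external panel
Infrastructure: Panel B 4/16 = 25.0%, the external panel 110/304 = 36.2% → the external panel
Overall: Panel B 75/138 = 54.3%, the external panel 118/316 = 37.3% → Panel B
The external panel wins each proposal group but Panel B wins overall — the comparison reverses. The external panel's proposals skew toward infrastructure, which has a lower base rate.

No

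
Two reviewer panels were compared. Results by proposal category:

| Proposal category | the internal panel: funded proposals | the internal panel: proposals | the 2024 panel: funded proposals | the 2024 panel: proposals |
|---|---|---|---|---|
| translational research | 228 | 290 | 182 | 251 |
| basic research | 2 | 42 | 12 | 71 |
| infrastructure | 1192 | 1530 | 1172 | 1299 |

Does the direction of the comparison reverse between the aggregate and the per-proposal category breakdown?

No

Translational research: the internal panel 228/290 = 78.6%, the 2024 panel 182/251 = 72.5% → the internal panel
Basic research: the internal panel 2/42 = 4.8%, the 2024 panel 12/71 = 16.9% → the 2024 panel
Infrastructure: the internal panel 1192/1530 = 77.9%, the 2024 panel 1172/1299 = 90.2% → the 2024 panel
Overall: the internal panel 1422/1862 = 76.4%, the 2024 panel 1366/1621 = 84.3% → the 2024 panel
Neither sweeps: the internal panel wins 1 of 3 groups, the 2024 panel wins 2. The 2024 panel wins overall but not every group — no Simpson reversal.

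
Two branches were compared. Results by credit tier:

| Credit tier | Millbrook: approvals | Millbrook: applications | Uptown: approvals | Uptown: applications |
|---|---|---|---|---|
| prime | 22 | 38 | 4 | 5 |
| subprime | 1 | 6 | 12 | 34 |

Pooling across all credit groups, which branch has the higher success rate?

Prime: Millbrook 22/38 = 57.9%, Uptown 4/5 = 80.0% → Uptown
Subprime: Millbrook 1/6 = 16.7%, Uptown 12/34 = 35.3% → Uptown
Overall: Millbrook 23/44 = 52.3%, Uptown 16/39 = 41.0% → Millbrook
(Uptown wins every credit group but Millbrook wins overall — Uptown's applications skew toward the low-rate subprime group.)

Millbrook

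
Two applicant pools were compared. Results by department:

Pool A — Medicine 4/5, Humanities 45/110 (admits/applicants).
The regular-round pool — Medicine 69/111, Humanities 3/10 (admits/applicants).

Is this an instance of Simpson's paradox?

Yes

Medicine: Pool A 4/5 = 80.0%, the regular-round pool 69/111 = 62.2% → Pool A
Humanities: Pool A 45/110 = 40.9%, the regular-round pool 3/10 = 30.0% → Pool A
Overall: Pool A 49/115 = 42.6%, the regular-round pool 72/121 = 59.5% → the regular-round pool
Pool A wins each department group but the regular-round pool wins overall — the comparison reverses. Pool A's applicants skew toward Humanities, which has a lower base rate.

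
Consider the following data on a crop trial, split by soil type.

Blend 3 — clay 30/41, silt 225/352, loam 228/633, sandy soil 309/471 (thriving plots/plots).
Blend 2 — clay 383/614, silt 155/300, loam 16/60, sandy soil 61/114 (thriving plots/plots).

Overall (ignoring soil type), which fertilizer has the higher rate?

Clay: Blend 3 30/41 = 73.2%, Blend 2 383/614 = 62.4% → Blend 3
Silt: Blend 3 225/352 = 63.9%, Blend 2 155/300 = 51.7% → Blend 3
Loam: Blend 3 228/633 = 36.0%, Blend 2 16/60 = 26.7% → Blend 3
Sandy soil: Blend 3 309/471 = 65.6%, Blend 2 61/114 = 53.5% → Blend 3
Overall: Blend 3 792/1497 = 52.9%, Blend 2 615/1088 = 56.5% → Blend 2
(Blend 3 wins every soil group but Blend 2 wins overall — Blend 3's plots skew toward the low-rate loam group.)

Blend 2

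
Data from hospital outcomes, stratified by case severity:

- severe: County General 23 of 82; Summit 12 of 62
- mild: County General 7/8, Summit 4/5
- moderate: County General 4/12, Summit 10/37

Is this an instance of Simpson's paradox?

Severe: County General 23/82 = 28.0%, Summit 12/62 = 19.4% → County General
Mild: County General 7/8 = 87.5%, Summit 4/5 = 80.0% → County General
Moderate: County General 4/12 = 33.3%, Summit 10/37 = 27.0% → County General
Overall: County General 34/102 = 33.3%, Summit 26/104 = 25.0% → County General
County General wins overall and in every case group — no reversal.

No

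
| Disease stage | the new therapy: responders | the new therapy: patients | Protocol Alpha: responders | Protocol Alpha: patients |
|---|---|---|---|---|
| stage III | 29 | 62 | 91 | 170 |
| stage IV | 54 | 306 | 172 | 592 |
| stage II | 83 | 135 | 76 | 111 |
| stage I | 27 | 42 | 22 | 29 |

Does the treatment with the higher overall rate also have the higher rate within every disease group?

Yes

Stage III: the new therapy 29/62 = 46.8%, Protocol Alpha 91/170 = 53.5% → Protocol Alpha
Stage IV: the new therapy 54/306 = 17.6%, Protocol Alpha 172/592 = 29.1% → Protocol Alpha
Stage II: the new therapy 83/135 = 61.5%, Protocol Alpha 76/111 = 68.5% → Protocol Alpha
Stage I: the new therapy 27/42 = 64.3%, Protocol Alpha 22/29 = 75.9% → Protocol Alpha
Overall: the new therapy 193/545 = 35.4%, Protocol Alpha 361/902 = 40.0% → Protocol Alpha
Protocol Alpha wins overall and in every disease group — no reversal.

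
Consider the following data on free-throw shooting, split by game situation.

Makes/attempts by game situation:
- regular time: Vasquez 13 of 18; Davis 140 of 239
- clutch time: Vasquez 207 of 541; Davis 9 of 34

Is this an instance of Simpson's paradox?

Yes

Regular time: Vasquez 13/18 = 72.2%, Davis 140/239 = 58.6% → Vasquez
Clutch time: Vasquez 207/541 = 38.3%, Davis 9/34 = 26.5% → Vasquez
Overall: Vasquez 220/559 = 39.4%, Davis 149/273 = 54.6% → Davis
Vasquez wins each game group but Davis wins overall — the comparison reverses. Vasquez's attempts skew toward clutch time, which has a lower base rate.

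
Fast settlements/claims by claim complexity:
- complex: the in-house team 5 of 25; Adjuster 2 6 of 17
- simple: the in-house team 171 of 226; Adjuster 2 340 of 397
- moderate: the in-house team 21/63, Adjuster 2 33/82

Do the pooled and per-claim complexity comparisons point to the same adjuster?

Yes

Complex: the in-house team 5/25 = 20.0%, Adjuster 2 6/17 = 35.3% → Adjuster 2
Simple: the in-house team 171/226 = 75.7%, Adjuster 2 340/397 = 85.6% → Adjuster 2
Moderate: the in-house team 21/63 = 33.3%, Adjuster 2 33/82 = 40.2% → Adjuster 2
Overall: the in-house team 197/314 = 62.7%, Adjuster 2 379/496 = 76.4% → Adjuster 2
Adjuster 2 wins overall and in every claim group — no reversal.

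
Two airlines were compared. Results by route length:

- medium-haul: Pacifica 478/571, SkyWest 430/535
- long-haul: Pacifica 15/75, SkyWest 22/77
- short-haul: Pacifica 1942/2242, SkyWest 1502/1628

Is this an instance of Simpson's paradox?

Medium-haul: Pacifica 478/571 = 83.7%, SkyWest 430/535 = 80.4% → Pacifica
Long-haul: Pacifica 15/75 = 20.0%, SkyWest 22/77 = 28.6% → SkyWest
Short-haul: Pacifica 1942/2242 = 86.6%, SkyWest 1502/1628 = 92.3% → SkyWest
Overall: Pacifica 2435/2888 = 84.3%, SkyWest 1954/2240 = 87.2% → SkyWest
Neither sweeps: Pacifica wins 1 of 3 groups, SkyWest wins 2. SkyWest wins overall but not every group — no Simpson reversal.

No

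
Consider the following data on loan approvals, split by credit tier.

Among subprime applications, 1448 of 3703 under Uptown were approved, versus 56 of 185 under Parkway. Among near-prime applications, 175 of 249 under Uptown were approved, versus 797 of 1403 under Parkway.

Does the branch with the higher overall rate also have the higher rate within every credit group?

No

Subprime: Uptown 1448/3703 = 39.1%, Parkway 56/185 = 30.3% → Uptown
Near-prime: Uptown 175/249 = 70.3%, Parkway 797/1403 = 56.8% → Uptown
Overall: Uptown 1623/3952 = 41.1%, Parkway 853/1588 = 53.7% → Parkway
Uptown wins each credit group but Parkway wins overall — the comparison reverses. Uptown's applications skew toward subprime, which has a lower base rate.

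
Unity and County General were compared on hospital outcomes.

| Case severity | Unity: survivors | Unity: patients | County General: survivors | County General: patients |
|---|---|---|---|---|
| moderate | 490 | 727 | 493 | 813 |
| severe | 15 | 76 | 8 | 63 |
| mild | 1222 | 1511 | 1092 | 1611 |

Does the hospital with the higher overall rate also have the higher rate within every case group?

Yes

Moderate: Unity 490/727 = 67.4%, County General 493/813 = 60.6% → Unity
Severe: Unity 15/76 = 19.7%, County General 8/63 = 12.7% → Unity
Mild: Unity 1222/1511 = 80.9%, County General 1092/1611 = 67.8% → Unity
Overall: Unity 1727/2314 = 74.6%, County General 1593/2487 = 64.1% → Unity
Unity wins overall and in every case group — no reversal.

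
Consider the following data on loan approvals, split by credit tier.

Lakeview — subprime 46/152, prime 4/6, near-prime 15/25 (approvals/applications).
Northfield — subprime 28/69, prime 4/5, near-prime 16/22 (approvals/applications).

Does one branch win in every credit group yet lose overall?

No

Subprime: Lakeview 46/152 = 30.3%, Northfield 28/69 = 40.6% → Northfield
Prime: Lakeview 4/6 = 66.7%, Northfield 4/5 = 80.0% → Northfield
Near-prime: Lakeview 15/25 = 60.0%, Northfield 16/22 = 72.7% → Northfield
Overall: Lakeview 65/183 = 35.5%, Northfield 48/96 = 50.0% → Northfield
Northfield wins overall and in every credit group — no reversal.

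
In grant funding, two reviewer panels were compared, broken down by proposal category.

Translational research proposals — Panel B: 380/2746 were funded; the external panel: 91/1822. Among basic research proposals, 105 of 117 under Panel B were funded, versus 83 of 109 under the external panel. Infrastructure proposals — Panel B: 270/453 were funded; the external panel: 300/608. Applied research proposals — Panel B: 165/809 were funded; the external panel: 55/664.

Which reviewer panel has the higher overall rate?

Panel B

Translational research: Panel B 380/2746 = 13.8%, the external panel 91/1822 = 5.0% → Panel B
Basic research: Panel B 105/117 = 89.7%, the external panel 83/109 = 76.1% → Panel B
Infrastructure: Panel B 270/453 = 59.6%, the external panel 300/608 = 49.3% → Panel B
Applied research: Panel B 165/809 = 20.4%, the external panel 55/664 = 8.3% → Panel B
Overall: Panel B 920/4125 = 22.3%, the external panel 529/3203 = 16.5% → Panel B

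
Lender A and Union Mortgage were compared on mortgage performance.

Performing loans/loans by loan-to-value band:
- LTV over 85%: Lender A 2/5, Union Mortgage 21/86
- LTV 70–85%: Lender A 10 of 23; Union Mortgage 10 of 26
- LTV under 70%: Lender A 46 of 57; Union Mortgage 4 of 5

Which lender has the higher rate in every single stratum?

Lender A

LTV over 85%: Lender A 2/5 = 40.0%, Union Mortgage 21/86 = 24.4% → Lender A
LTV 70–85%: Lender A 10/23 = 43.5%, Union Mortgage 10/26 = 38.5% → Lender A
LTV under 70%: Lender A 46/57 = 80.7%, Union Mortgage 4/5 = 80.0% → Lender A
Lender A has the higher rate in all 3 groups.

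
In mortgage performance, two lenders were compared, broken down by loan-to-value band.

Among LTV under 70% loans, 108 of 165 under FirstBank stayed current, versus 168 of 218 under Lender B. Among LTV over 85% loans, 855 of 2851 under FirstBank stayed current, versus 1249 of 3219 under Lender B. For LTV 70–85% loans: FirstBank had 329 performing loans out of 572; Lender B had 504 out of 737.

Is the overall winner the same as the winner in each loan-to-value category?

LTV under 70%: FirstBank 108/165 = 65.5%, Lender B 168/218 = 77.1% → Lender B
LTV over 85%: FirstBank 855/2851 = 30.0%, Lender B 1249/3219 = 38.8% → Lender B
LTV 70–85%: FirstBank 329/572 = 57.5%, Lender B 504/737 = 68.4% → Lender B
Overall: FirstBank 1292/3588 = 36.0%, Lender B 1921/4174 = 46.0% → Lender B
Lender B wins overall and in every loan-to-value group — no reversal.

Yes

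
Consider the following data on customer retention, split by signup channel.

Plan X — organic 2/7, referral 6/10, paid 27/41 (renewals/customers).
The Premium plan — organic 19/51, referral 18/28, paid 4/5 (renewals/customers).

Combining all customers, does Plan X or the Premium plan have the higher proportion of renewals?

Organic: Plan X 2/7 = 28.6%, the Premium plan 19/51 = 37.3% → the Premium plan
Referral: Plan X 6/10 = 60.0%, the Premium plan 18/28 = 64.3% → the Premium plan
Paid: Plan X 27/41 = 65.9%, the Premium plan 4/5 = 80.0% → the Premium plan
Overall: Plan X 35/58 = 60.3%, the Premium plan 41/84 = 48.8% → Plan X
(The Premium plan wins every signup group but Plan X wins overall — the Premium plan's customers skew toward the low-rate organic group.)

Plan X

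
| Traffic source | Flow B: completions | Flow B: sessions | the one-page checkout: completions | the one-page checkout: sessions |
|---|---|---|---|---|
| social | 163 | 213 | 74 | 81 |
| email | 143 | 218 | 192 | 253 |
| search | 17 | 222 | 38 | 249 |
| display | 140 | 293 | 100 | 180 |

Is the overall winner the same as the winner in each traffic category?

Yes

Social: Flow B 163/213 = 76.5%, the one-page checkout 74/81 = 91.4% → the one-page checkout
Email: Flow B 143/218 = 65.6%, the one-page checkout 192/253 = 75.9% → the one-page checkout
Search: Flow B 17/222 = 7.7%, the one-page checkout 38/249 = 15.3% → the one-page checkout
Display: Flow B 140/293 = 47.8%, the one-page checkout 100/180 = 55.6% → the one-page checkout
Overall: Flow B 463/946 = 48.9%, the one-page checkout 404/763 = 52.9% → the one-page checkout
The one-page checkout wins overall and in every traffic group — no reversal.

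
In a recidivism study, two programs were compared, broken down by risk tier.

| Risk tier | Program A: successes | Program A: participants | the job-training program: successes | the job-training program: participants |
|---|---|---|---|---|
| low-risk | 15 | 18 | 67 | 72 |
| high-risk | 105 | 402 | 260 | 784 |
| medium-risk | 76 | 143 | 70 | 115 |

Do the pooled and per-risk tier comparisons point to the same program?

Yes

Low-risk: Program A 15/18 = 83.3%, the job-training program 67/72 = 93.1% → the job-training program
High-risk: Program A 105/402 = 26.1%, the job-training program 260/784 = 33.2% → the job-training program
Medium-risk: Program A 76/143 = 53.1%, the job-training program 70/115 = 60.9% → the job-training program
Overall: Program A 196/563 = 34.8%, the job-training program 397/971 = 40.9% → the job-training program
The job-training program wins overall and in every risk group — no reversal.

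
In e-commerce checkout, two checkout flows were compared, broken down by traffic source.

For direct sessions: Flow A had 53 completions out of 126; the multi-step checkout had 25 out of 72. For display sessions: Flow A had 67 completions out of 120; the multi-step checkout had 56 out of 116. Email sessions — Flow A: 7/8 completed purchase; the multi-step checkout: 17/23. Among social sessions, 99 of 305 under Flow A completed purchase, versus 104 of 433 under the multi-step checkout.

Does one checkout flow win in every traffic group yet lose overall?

No

Direct: Flow A 53/126 = 42.1%, the multi-step checkout 25/72 = 34.7% → Flow A
Display: Flow A 67/120 = 55.8%, the multi-step checkout 56/116 = 48.3% → Flow A
Email: Flow A 7/8 = 87.5%, the multi-step checkout 17/23 = 73.9% → Flow A
Social: Flow A 99/305 = 32.5%, the multi-step checkout 104/433 = 24.0% → Flow A
Overall: Flow A 226/559 = 40.4%, the multi-step checkout 202/644 = 31.4% → Flow A
Flow A wins overall and in every traffic group — no reversal.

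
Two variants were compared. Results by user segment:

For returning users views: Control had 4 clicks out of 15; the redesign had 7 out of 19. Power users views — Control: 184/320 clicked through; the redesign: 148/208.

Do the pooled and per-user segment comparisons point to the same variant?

Yes

Returning users: Control 4/15 = 26.7%, the redesign 7/19 = 36.8% → the redesign
Power users: Control 184/320 = 57.5%, the redesign 148/208 = 71.2% → the redesign
Overall: Control 188/335 = 56.1%, the redesign 155/227 = 68.3% → the redesign
The redesign wins overall and in every user group — no reversal.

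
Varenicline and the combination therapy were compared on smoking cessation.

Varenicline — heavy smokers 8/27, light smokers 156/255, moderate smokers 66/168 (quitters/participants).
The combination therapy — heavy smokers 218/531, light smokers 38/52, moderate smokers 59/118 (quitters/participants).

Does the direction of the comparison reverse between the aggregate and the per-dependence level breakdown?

Yes

Heavy smokers: varenicline 8/27 = 29.6%, the combination therapy 218/531 = 41.1% → the combination therapy
Light smokers: varenicline 156/255 = 61.2%, the combination therapy 38/52 = 73.1% → the combination therapy
Moderate smokers: varenicline 66/168 = 39.3%, the combination therapy 59/118 = 50.0% → the combination therapy
Overall: varenicline 230/450 = 51.1%, the combination therapy 315/701 = 44.9% → varenicline
The combination therapy wins each dependence group but varenicline wins overall — the comparison reverses. The combination therapy's participants skew toward heavy smokers, which has a lower base rate.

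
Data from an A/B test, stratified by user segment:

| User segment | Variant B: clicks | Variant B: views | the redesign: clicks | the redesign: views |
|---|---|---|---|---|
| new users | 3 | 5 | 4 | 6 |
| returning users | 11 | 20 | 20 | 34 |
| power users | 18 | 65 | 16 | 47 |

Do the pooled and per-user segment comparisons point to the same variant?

New users: Variant B 3/5 = 60.0%, the redesign 4/6 = 66.7% → the redesign
Returning users: Variant B 11/20 = 55.0%, the redesign 20/34 = 58.8% → the redesign
Power users: Variant B 18/65 = 27.7%, the redesign 16/47 = 34.0% → the redesign
Overall: Variant B 32/90 = 35.6%, the redesign 40/87 = 46.0% → the redesign
The redesign wins overall and in every user group — no reversal.

Yes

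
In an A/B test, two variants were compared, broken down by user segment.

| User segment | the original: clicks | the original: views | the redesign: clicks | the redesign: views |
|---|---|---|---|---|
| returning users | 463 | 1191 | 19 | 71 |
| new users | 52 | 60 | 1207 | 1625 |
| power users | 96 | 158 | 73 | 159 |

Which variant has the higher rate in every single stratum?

the original

Returning users: the original 463/1191 = 38.9%, the redesign 19/71 = 26.8% → the original
New users: the original 52/60 = 86.7%, the redesign 1207/1625 = 74.3% → the original
Power users: the original 96/158 = 60.8%, the redesign 73/159 = 45.9% → the original
The original has the higher rate in all 3 groups.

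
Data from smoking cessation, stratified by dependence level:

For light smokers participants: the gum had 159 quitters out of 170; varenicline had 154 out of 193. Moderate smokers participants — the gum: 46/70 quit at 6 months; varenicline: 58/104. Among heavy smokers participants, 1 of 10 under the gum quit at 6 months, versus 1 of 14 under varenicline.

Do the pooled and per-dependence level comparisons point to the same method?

Light smokers: the gum 159/170 = 93.5%, varenicline 154/193 = 79.8% → the gum
Moderate smokers: the gum 46/70 = 65.7%, varenicline 58/104 = 55.8% → the gum
Heavy smokers: the gum 1/10 = 10.0%, varenicline 1/14 = 7.1% → the gum
Overall: the gum 206/250 = 82.4%, varenicline 213/311 = 68.5% → the gum
The gum wins overall and in every dependence group — no reversal.

Yes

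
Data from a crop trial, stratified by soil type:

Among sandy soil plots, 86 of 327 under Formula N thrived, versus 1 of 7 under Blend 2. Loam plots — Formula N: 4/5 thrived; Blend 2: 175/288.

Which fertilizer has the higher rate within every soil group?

Formula N

Sandy soil: Formula N 86/327 = 26.3%, Blend 2 1/7 = 14.3% → Formula N
Loam: Formula N 4/5 = 80.0%, Blend 2 175/288 = 60.8% → Formula N
Formula N has the higher rate in both groups.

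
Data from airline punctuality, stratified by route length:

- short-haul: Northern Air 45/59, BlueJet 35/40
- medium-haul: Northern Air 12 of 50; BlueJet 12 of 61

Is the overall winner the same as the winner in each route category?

No

Short-haul: Northern Air 45/59 = 76.3%, BlueJet 35/40 = 87.5% → BlueJet
Medium-haul: Northern Air 12/50 = 24.0%, BlueJet 12/61 = 19.7% → Northern Air
Overall: Northern Air 57/109 = 52.3%, BlueJet 47/101 = 46.5% → Northern Air
Neither sweeps: Northern Air wins 1 of 2 groups, BlueJet wins 1. Northern Air wins overall but not every group — no Simpson reversal.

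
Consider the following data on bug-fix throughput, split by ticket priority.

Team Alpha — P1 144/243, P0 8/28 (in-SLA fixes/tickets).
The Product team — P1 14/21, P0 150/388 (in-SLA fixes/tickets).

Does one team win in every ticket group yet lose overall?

Yes

P1: Team Alpha 144/243 = 59.3%, the Product team 14/21 = 66.7% → the Product team
P0: Team Alpha 8/28 = 28.6%, the Product team 150/388 = 38.7% → the Product team
Overall: Team Alpha 152/271 = 56.1%, the Product team 164/409 = 40.1% → Team Alpha
The Product team wins each ticket group but Team Alpha wins overall — the comparison reverses. The Product team's tickets skew toward P0, which has a lower base rate.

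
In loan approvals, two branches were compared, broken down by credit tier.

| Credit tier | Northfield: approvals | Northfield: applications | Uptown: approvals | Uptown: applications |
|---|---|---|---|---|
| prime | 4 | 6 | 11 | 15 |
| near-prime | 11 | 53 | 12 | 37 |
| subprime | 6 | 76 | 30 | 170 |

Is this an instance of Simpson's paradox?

No

Prime: Northfield 4/6 = 66.7%, Uptown 11/15 = 73.3% → Uptown
Near-prime: Northfield 11/53 = 20.8%, Uptown 12/37 = 32.4% → Uptown
Subprime: Northfield 6/76 = 7.9%, Uptown 30/170 = 17.6% → Uptown
Overall: Northfield 21/135 = 15.6%, Uptown 53/222 = 23.9% → Uptown
Uptown wins overall and in every credit group — no reversal.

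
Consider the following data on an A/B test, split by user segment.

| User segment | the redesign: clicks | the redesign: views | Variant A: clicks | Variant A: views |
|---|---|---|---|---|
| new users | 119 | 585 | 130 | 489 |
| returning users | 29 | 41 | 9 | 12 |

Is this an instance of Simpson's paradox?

No

New users: the redesign 119/585 = 20.3%, Variant A 130/489 = 26.6% → Variant A
Returning users: the redesign 29/41 = 70.7%, Variant A 9/12 = 75.0% → Variant A
Overall: the redesign 148/626 = 23.6%, Variant A 139/501 = 27.7% → Variant A
Variant A wins overall and in every user group — no reversal.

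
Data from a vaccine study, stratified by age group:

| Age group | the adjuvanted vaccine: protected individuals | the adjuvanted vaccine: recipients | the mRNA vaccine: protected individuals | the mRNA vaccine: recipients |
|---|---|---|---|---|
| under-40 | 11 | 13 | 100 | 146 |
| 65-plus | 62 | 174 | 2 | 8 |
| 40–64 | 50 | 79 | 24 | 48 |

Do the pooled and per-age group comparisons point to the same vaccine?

No

Under-40: the adjuvanted vaccine 11/13 = 84.6%, the mRNA vaccine 100/146 = 68.5% → the adjuvanted vaccine
65-plus: the adjuvanted vaccine 62/174 = 35.6%, the mRNA vaccine 2/8 = 25.0% → the adjuvanted vaccine
40–64: the adjuvanted vaccine 50/79 = 63.3%, the mRNA vaccine 24/48 = 50.0% → the adjuvanted vaccine
Overall: the adjuvanted vaccine 123/266 = 46.2%, the mRNA vaccine 126/202 = 62.4% → the mRNA vaccine
The adjuvanted vaccine wins each age group but the mRNA vaccine wins overall — the comparison reverses. The adjuvanted vaccine's recipients skew toward 65-plus, which has a lower base rate.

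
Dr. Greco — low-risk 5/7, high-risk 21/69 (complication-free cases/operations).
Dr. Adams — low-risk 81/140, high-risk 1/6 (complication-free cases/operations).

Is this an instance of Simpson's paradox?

Yes

Low-risk: Dr. Greco 5/7 = 71.4%, Dr. Adams 81/140 = 57.9% → Dr. Greco
High-risk: Dr. Greco 21/69 = 30.4%, Dr. Adams 1/6 = 16.7% → Dr. Greco
Overall: Dr. Greco 26/76 = 34.2%, Dr. Adams 82/146 = 56.2% → Dr. Adams
Dr. Greco wins each patient risk group but Dr. Adams wins overall — the comparison reverses. Dr. Greco's operations skew toward high-risk, which has a lower base rate.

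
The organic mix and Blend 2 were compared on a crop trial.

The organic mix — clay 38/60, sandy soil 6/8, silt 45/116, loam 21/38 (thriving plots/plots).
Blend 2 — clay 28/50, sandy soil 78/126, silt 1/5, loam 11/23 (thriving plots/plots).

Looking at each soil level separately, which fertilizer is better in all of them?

the organic mix

Clay: the organic mix 38/60 = 63.3%, Blend 2 28/50 = 56.0% → the organic mix
Sandy soil: the organic mix 6/8 = 75.0%, Blend 2 78/126 = 61.9% → the organic mix
Silt: the organic mix 45/116 = 38.8%, Blend 2 1/5 = 20.0% → the organic mix
Loam: the organic mix 21/38 = 55.3%, Blend 2 11/23 = 47.8% → the organic mix
The organic mix has the higher rate in all 4 groups.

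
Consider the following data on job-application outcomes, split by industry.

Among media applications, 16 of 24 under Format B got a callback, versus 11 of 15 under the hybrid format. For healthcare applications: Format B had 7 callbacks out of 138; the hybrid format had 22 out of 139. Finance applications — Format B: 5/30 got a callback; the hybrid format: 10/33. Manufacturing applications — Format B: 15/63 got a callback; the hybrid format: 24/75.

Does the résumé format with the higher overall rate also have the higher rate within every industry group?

Yes

Media: Format B 16/24 = 66.7%, the hybrid format 11/15 = 73.3% → the hybrid format
Healthcare: Format B 7/138 = 5.1%, the hybrid format 22/139 = 15.8% → the hybrid format
Finance: Format B 5/30 = 16.7%, the hybrid format 10/33 = 30.3% → the hybrid format
Manufacturing: Format B 15/63 = 23.8%, the hybrid format 24/75 = 32.0% → the hybrid format
Overall: Format B 43/255 = 16.9%, the hybrid format 67/262 = 25.6% → the hybrid format
The hybrid format wins overall and in every industry group — no reversal.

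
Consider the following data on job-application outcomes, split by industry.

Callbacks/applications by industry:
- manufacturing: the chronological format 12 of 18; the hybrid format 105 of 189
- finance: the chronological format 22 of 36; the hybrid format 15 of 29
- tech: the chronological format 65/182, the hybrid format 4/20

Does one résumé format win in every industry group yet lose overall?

Manufacturing: the chronological format 12/18 = 66.7%, the hybrid format 105/189 = 55.6% → the chronological format
Finance: the chronological format 22/36 = 61.1%, the hybrid format 15/29 = 51.7% → the chronological format
Tech: the chronological format 65/182 = 35.7%, the hybrid format 4/20 = 20.0% → the chronological format
Overall: the chronological format 99/236 = 41.9%, the hybrid format 124/238 = 52.1% → the hybrid format
The chronological format wins each industry group but the hybrid format wins overall — the comparison reverses. The chronological format's applications skew toward tech, which has a lower base rate.

Yes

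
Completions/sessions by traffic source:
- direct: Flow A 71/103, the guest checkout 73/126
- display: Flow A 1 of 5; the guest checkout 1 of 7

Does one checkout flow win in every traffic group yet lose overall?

Direct: Flow A 71/103 = 68.9%, the guest checkout 73/126 = 57.9% → Flow A
Display: Flow A 1/5 = 20.0%, the guest checkout 1/7 = 14.3% → Flow A
Overall: Flow A 72/108 = 66.7%, the guest checkout 74/133 = 55.6% → Flow A
Flow A wins overall and in every traffic group — no reversal.

No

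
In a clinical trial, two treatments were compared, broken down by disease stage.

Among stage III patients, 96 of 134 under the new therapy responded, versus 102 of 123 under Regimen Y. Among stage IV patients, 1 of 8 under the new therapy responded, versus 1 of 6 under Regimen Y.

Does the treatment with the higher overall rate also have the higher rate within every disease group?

Yes

Stage III: the new therapy 96/134 = 71.6%, Regimen Y 102/123 = 82.9% → Regimen Y
Stage IV: the new therapy 1/8 = 12.5%, Regimen Y 1/6 = 16.7% → Regimen Y
Overall: the new therapy 97/142 = 68.3%, Regimen Y 103/129 = 79.8% → Regimen Y
Regimen Y wins overall and in every disease group — no reversal.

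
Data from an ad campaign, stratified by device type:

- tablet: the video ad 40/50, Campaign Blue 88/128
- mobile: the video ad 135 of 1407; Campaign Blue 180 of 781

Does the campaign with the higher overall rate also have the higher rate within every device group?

Tablet: the video ad 40/50 = 80.0%, Campaign Blue 88/128 = 68.8% → the video ad
Mobile: the video ad 135/1407 = 9.6%, Campaign Blue 180/781 = 23.0% → Campaign Blue
Overall: the video ad 175/1457 = 12.0%, Campaign Blue 268/909 = 29.5% → Campaign Blue
Neither sweeps: the video ad wins 1 of 2 groups, Campaign Blue wins 1. Campaign Blue wins overall but not every group — no Simpson reversal.

No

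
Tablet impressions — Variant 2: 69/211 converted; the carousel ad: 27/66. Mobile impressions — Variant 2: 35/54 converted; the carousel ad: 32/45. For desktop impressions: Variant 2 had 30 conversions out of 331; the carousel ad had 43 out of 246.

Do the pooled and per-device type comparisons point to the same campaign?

Tablet: Variant 2 69/211 = 32.7%, the carousel ad 27/66 = 40.9% → the carousel ad
Mobile: Variant 2 35/54 = 64.8%, the carousel ad 32/45 = 71.1% → the carousel ad
Desktop: Variant 2 30/331 = 9.1%, the carousel ad 43/246 = 17.5% → the carousel ad
Overall: Variant 2 134/596 = 22.5%, the carousel ad 102/357 = 28.6% → the carousel ad
The carousel ad wins overall and in every device group — no reversal.

Yes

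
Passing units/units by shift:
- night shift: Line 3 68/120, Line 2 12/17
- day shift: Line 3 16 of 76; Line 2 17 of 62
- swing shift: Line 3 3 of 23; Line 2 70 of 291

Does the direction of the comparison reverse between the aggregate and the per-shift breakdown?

Night shift: Line 3 68/120 = 56.7%, Line 2 12/17 = 70.6% → Line 2
Day shift: Line 3 16/76 = 21.1%, Line 2 17/62 = 27.4% → Line 2
Swing shift: Line 3 3/23 = 13.0%, Line 2 70/291 = 24.1% → Line 2
Overall: Line 3 87/219 = 39.7%, Line 2 99/370 = 26.8% → Line 3
Line 2 wins each shift group but Line 3 wins overall — the comparison reverses. Line 2's units skew toward swing shift, which has a lower base rate.

Yes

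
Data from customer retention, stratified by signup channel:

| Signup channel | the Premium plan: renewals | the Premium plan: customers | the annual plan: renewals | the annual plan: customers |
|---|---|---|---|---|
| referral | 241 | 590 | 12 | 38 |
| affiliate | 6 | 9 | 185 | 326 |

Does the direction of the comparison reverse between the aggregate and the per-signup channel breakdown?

Referral: the Premium plan 241/590 = 40.8%, the annual plan 12/38 = 31.6% → the Premium plan
Affiliate: the Premium plan 6/9 = 66.7%, the annual plan 185/326 = 56.7% → the Premium plan
Overall: the Premium plan 247/599 = 41.2%, the annual plan 197/364 = 54.1% → the annual plan
The Premium plan wins each signup group but the annual plan wins overall — the comparison reverses. The Premium plan's customers skew toward referral, which has a lower base rate.

Yes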